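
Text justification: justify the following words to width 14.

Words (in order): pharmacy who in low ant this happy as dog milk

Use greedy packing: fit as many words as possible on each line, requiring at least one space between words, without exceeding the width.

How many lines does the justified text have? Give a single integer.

Answer: 4

Derivation:
Line 1: ['pharmacy', 'who'] (min_width=12, slack=2)
Line 2: ['in', 'low', 'ant'] (min_width=10, slack=4)
Line 3: ['this', 'happy', 'as'] (min_width=13, slack=1)
Line 4: ['dog', 'milk'] (min_width=8, slack=6)
Total lines: 4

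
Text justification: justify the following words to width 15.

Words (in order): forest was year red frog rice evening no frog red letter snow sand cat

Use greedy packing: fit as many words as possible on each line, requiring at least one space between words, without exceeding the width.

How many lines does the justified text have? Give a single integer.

Line 1: ['forest', 'was', 'year'] (min_width=15, slack=0)
Line 2: ['red', 'frog', 'rice'] (min_width=13, slack=2)
Line 3: ['evening', 'no', 'frog'] (min_width=15, slack=0)
Line 4: ['red', 'letter', 'snow'] (min_width=15, slack=0)
Line 5: ['sand', 'cat'] (min_width=8, slack=7)
Total lines: 5

Answer: 5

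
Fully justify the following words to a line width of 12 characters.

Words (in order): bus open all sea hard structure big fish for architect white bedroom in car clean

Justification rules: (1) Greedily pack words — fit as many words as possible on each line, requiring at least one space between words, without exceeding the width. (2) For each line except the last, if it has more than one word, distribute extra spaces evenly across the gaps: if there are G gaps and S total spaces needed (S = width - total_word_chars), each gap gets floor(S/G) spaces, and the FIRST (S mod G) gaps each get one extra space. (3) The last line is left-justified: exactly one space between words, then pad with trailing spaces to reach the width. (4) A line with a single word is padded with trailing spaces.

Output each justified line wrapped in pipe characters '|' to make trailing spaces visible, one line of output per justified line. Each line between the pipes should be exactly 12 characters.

Line 1: ['bus', 'open', 'all'] (min_width=12, slack=0)
Line 2: ['sea', 'hard'] (min_width=8, slack=4)
Line 3: ['structure'] (min_width=9, slack=3)
Line 4: ['big', 'fish', 'for'] (min_width=12, slack=0)
Line 5: ['architect'] (min_width=9, slack=3)
Line 6: ['white'] (min_width=5, slack=7)
Line 7: ['bedroom', 'in'] (min_width=10, slack=2)
Line 8: ['car', 'clean'] (min_width=9, slack=3)

Answer: |bus open all|
|sea     hard|
|structure   |
|big fish for|
|architect   |
|white       |
|bedroom   in|
|car clean   |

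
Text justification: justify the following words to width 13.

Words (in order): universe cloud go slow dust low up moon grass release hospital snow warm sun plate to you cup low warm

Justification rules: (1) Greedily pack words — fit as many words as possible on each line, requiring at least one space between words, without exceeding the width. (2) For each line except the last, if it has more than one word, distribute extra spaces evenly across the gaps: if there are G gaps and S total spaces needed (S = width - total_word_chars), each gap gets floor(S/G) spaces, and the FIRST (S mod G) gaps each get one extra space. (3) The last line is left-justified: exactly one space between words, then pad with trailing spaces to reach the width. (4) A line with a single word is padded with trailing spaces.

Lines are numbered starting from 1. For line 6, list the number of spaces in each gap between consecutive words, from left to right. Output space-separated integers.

Answer: 1

Derivation:
Line 1: ['universe'] (min_width=8, slack=5)
Line 2: ['cloud', 'go', 'slow'] (min_width=13, slack=0)
Line 3: ['dust', 'low', 'up'] (min_width=11, slack=2)
Line 4: ['moon', 'grass'] (min_width=10, slack=3)
Line 5: ['release'] (min_width=7, slack=6)
Line 6: ['hospital', 'snow'] (min_width=13, slack=0)
Line 7: ['warm', 'sun'] (min_width=8, slack=5)
Line 8: ['plate', 'to', 'you'] (min_width=12, slack=1)
Line 9: ['cup', 'low', 'warm'] (min_width=12, slack=1)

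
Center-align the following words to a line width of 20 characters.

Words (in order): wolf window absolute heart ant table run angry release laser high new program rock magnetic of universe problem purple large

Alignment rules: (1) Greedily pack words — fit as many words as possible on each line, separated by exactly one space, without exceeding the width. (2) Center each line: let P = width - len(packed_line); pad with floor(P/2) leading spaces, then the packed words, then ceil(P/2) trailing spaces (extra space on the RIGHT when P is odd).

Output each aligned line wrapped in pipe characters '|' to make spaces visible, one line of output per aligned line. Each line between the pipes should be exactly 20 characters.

Line 1: ['wolf', 'window', 'absolute'] (min_width=20, slack=0)
Line 2: ['heart', 'ant', 'table', 'run'] (min_width=19, slack=1)
Line 3: ['angry', 'release', 'laser'] (min_width=19, slack=1)
Line 4: ['high', 'new', 'program'] (min_width=16, slack=4)
Line 5: ['rock', 'magnetic', 'of'] (min_width=16, slack=4)
Line 6: ['universe', 'problem'] (min_width=16, slack=4)
Line 7: ['purple', 'large'] (min_width=12, slack=8)

Answer: |wolf window absolute|
|heart ant table run |
|angry release laser |
|  high new program  |
|  rock magnetic of  |
|  universe problem  |
|    purple large    |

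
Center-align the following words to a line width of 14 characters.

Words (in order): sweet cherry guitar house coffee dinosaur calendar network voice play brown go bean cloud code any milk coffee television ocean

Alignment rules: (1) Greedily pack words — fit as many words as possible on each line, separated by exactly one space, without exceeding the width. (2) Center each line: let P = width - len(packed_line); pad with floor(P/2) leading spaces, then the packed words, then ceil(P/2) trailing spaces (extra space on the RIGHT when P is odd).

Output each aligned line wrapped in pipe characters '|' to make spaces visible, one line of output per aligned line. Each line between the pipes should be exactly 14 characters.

Line 1: ['sweet', 'cherry'] (min_width=12, slack=2)
Line 2: ['guitar', 'house'] (min_width=12, slack=2)
Line 3: ['coffee'] (min_width=6, slack=8)
Line 4: ['dinosaur'] (min_width=8, slack=6)
Line 5: ['calendar'] (min_width=8, slack=6)
Line 6: ['network', 'voice'] (min_width=13, slack=1)
Line 7: ['play', 'brown', 'go'] (min_width=13, slack=1)
Line 8: ['bean', 'cloud'] (min_width=10, slack=4)
Line 9: ['code', 'any', 'milk'] (min_width=13, slack=1)
Line 10: ['coffee'] (min_width=6, slack=8)
Line 11: ['television'] (min_width=10, slack=4)
Line 12: ['ocean'] (min_width=5, slack=9)

Answer: | sweet cherry |
| guitar house |
|    coffee    |
|   dinosaur   |
|   calendar   |
|network voice |
|play brown go |
|  bean cloud  |
|code any milk |
|    coffee    |
|  television  |
|    ocean     |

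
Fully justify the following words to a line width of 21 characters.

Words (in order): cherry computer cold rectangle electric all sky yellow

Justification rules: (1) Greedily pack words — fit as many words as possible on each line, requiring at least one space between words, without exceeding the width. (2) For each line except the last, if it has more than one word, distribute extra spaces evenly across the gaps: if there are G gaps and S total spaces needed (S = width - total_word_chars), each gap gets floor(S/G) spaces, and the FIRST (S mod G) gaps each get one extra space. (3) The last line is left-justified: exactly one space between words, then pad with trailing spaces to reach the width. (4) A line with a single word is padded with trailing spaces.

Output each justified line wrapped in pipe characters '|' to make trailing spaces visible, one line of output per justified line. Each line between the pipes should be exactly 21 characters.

Line 1: ['cherry', 'computer', 'cold'] (min_width=20, slack=1)
Line 2: ['rectangle', 'electric'] (min_width=18, slack=3)
Line 3: ['all', 'sky', 'yellow'] (min_width=14, slack=7)

Answer: |cherry  computer cold|
|rectangle    electric|
|all sky yellow       |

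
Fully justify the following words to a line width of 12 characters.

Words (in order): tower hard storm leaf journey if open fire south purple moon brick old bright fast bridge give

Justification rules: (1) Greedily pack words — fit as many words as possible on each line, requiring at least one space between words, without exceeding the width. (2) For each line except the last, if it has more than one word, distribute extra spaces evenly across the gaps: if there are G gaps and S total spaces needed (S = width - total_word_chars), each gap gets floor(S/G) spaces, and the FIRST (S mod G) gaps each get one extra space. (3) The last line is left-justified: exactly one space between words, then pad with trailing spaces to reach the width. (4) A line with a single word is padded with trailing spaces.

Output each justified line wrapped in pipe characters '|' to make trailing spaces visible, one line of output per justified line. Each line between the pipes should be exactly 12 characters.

Line 1: ['tower', 'hard'] (min_width=10, slack=2)
Line 2: ['storm', 'leaf'] (min_width=10, slack=2)
Line 3: ['journey', 'if'] (min_width=10, slack=2)
Line 4: ['open', 'fire'] (min_width=9, slack=3)
Line 5: ['south', 'purple'] (min_width=12, slack=0)
Line 6: ['moon', 'brick'] (min_width=10, slack=2)
Line 7: ['old', 'bright'] (min_width=10, slack=2)
Line 8: ['fast', 'bridge'] (min_width=11, slack=1)
Line 9: ['give'] (min_width=4, slack=8)

Answer: |tower   hard|
|storm   leaf|
|journey   if|
|open    fire|
|south purple|
|moon   brick|
|old   bright|
|fast  bridge|
|give        |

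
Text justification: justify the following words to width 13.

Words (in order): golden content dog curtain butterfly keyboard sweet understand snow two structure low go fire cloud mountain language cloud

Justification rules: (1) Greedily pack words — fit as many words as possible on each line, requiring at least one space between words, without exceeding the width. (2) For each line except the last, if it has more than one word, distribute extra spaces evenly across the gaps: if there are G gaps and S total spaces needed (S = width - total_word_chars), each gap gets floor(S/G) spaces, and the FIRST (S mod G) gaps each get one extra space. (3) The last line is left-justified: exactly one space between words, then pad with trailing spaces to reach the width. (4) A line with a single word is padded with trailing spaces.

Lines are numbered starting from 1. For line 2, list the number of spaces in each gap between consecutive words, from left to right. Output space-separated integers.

Line 1: ['golden'] (min_width=6, slack=7)
Line 2: ['content', 'dog'] (min_width=11, slack=2)
Line 3: ['curtain'] (min_width=7, slack=6)
Line 4: ['butterfly'] (min_width=9, slack=4)
Line 5: ['keyboard'] (min_width=8, slack=5)
Line 6: ['sweet'] (min_width=5, slack=8)
Line 7: ['understand'] (min_width=10, slack=3)
Line 8: ['snow', 'two'] (min_width=8, slack=5)
Line 9: ['structure', 'low'] (min_width=13, slack=0)
Line 10: ['go', 'fire', 'cloud'] (min_width=13, slack=0)
Line 11: ['mountain'] (min_width=8, slack=5)
Line 12: ['language'] (min_width=8, slack=5)
Line 13: ['cloud'] (min_width=5, slack=8)

Answer: 3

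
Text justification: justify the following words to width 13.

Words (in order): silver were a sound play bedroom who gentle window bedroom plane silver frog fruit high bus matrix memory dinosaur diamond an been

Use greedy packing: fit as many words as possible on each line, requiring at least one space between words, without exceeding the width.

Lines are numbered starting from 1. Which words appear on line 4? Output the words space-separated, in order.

Line 1: ['silver', 'were', 'a'] (min_width=13, slack=0)
Line 2: ['sound', 'play'] (min_width=10, slack=3)
Line 3: ['bedroom', 'who'] (min_width=11, slack=2)
Line 4: ['gentle', 'window'] (min_width=13, slack=0)
Line 5: ['bedroom', 'plane'] (min_width=13, slack=0)
Line 6: ['silver', 'frog'] (min_width=11, slack=2)
Line 7: ['fruit', 'high'] (min_width=10, slack=3)
Line 8: ['bus', 'matrix'] (min_width=10, slack=3)
Line 9: ['memory'] (min_width=6, slack=7)
Line 10: ['dinosaur'] (min_width=8, slack=5)
Line 11: ['diamond', 'an'] (min_width=10, slack=3)
Line 12: ['been'] (min_width=4, slack=9)

Answer: gentle window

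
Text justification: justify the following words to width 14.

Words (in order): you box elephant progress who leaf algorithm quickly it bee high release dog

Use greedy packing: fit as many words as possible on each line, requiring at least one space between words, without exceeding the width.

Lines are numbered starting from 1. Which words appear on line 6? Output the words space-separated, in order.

Line 1: ['you', 'box'] (min_width=7, slack=7)
Line 2: ['elephant'] (min_width=8, slack=6)
Line 3: ['progress', 'who'] (min_width=12, slack=2)
Line 4: ['leaf', 'algorithm'] (min_width=14, slack=0)
Line 5: ['quickly', 'it', 'bee'] (min_width=14, slack=0)
Line 6: ['high', 'release'] (min_width=12, slack=2)
Line 7: ['dog'] (min_width=3, slack=11)

Answer: high release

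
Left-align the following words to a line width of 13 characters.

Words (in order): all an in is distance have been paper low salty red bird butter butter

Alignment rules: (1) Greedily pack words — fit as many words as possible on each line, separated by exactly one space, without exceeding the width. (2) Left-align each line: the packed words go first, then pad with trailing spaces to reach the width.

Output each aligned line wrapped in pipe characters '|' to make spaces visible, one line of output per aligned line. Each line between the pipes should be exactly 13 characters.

Answer: |all an in is |
|distance have|
|been paper   |
|low salty red|
|bird butter  |
|butter       |

Derivation:
Line 1: ['all', 'an', 'in', 'is'] (min_width=12, slack=1)
Line 2: ['distance', 'have'] (min_width=13, slack=0)
Line 3: ['been', 'paper'] (min_width=10, slack=3)
Line 4: ['low', 'salty', 'red'] (min_width=13, slack=0)
Line 5: ['bird', 'butter'] (min_width=11, slack=2)
Line 6: ['butter'] (min_width=6, slack=7)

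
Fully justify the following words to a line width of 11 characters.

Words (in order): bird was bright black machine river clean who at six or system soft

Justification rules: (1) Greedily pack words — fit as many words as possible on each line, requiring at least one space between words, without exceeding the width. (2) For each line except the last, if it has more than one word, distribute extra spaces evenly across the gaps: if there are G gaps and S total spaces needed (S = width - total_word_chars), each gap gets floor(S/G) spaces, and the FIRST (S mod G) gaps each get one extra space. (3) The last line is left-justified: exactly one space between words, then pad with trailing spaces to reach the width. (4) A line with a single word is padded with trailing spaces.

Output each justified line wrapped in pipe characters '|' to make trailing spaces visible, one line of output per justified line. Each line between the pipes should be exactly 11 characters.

Line 1: ['bird', 'was'] (min_width=8, slack=3)
Line 2: ['bright'] (min_width=6, slack=5)
Line 3: ['black'] (min_width=5, slack=6)
Line 4: ['machine'] (min_width=7, slack=4)
Line 5: ['river', 'clean'] (min_width=11, slack=0)
Line 6: ['who', 'at', 'six'] (min_width=10, slack=1)
Line 7: ['or', 'system'] (min_width=9, slack=2)
Line 8: ['soft'] (min_width=4, slack=7)

Answer: |bird    was|
|bright     |
|black      |
|machine    |
|river clean|
|who  at six|
|or   system|
|soft       |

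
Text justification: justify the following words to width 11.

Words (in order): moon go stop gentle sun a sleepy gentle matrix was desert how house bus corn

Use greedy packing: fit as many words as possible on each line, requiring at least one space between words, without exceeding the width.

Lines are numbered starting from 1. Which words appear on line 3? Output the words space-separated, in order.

Line 1: ['moon', 'go'] (min_width=7, slack=4)
Line 2: ['stop', 'gentle'] (min_width=11, slack=0)
Line 3: ['sun', 'a'] (min_width=5, slack=6)
Line 4: ['sleepy'] (min_width=6, slack=5)
Line 5: ['gentle'] (min_width=6, slack=5)
Line 6: ['matrix', 'was'] (min_width=10, slack=1)
Line 7: ['desert', 'how'] (min_width=10, slack=1)
Line 8: ['house', 'bus'] (min_width=9, slack=2)
Line 9: ['corn'] (min_width=4, slack=7)

Answer: sun a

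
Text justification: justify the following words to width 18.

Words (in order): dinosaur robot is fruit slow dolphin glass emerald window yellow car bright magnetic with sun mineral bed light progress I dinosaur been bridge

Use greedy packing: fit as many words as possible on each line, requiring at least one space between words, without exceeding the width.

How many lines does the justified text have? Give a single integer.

Line 1: ['dinosaur', 'robot', 'is'] (min_width=17, slack=1)
Line 2: ['fruit', 'slow', 'dolphin'] (min_width=18, slack=0)
Line 3: ['glass', 'emerald'] (min_width=13, slack=5)
Line 4: ['window', 'yellow', 'car'] (min_width=17, slack=1)
Line 5: ['bright', 'magnetic'] (min_width=15, slack=3)
Line 6: ['with', 'sun', 'mineral'] (min_width=16, slack=2)
Line 7: ['bed', 'light', 'progress'] (min_width=18, slack=0)
Line 8: ['I', 'dinosaur', 'been'] (min_width=15, slack=3)
Line 9: ['bridge'] (min_width=6, slack=12)
Total lines: 9

Answer: 9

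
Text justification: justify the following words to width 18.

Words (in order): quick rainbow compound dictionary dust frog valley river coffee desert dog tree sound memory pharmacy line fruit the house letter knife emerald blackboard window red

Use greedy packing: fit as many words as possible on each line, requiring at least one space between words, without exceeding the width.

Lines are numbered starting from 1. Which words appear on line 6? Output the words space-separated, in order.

Line 1: ['quick', 'rainbow'] (min_width=13, slack=5)
Line 2: ['compound'] (min_width=8, slack=10)
Line 3: ['dictionary', 'dust'] (min_width=15, slack=3)
Line 4: ['frog', 'valley', 'river'] (min_width=17, slack=1)
Line 5: ['coffee', 'desert', 'dog'] (min_width=17, slack=1)
Line 6: ['tree', 'sound', 'memory'] (min_width=17, slack=1)
Line 7: ['pharmacy', 'line'] (min_width=13, slack=5)
Line 8: ['fruit', 'the', 'house'] (min_width=15, slack=3)
Line 9: ['letter', 'knife'] (min_width=12, slack=6)
Line 10: ['emerald', 'blackboard'] (min_width=18, slack=0)
Line 11: ['window', 'red'] (min_width=10, slack=8)

Answer: tree sound memory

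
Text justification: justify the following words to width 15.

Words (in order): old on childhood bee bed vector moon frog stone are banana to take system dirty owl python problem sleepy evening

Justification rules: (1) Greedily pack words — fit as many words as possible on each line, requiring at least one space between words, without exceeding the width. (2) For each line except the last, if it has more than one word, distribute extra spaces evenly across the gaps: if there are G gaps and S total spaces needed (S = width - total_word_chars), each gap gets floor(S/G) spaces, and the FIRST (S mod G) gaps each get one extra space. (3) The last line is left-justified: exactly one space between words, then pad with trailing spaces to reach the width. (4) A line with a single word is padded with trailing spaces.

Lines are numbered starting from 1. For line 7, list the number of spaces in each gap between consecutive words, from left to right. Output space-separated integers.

Answer: 6

Derivation:
Line 1: ['old', 'on'] (min_width=6, slack=9)
Line 2: ['childhood', 'bee'] (min_width=13, slack=2)
Line 3: ['bed', 'vector', 'moon'] (min_width=15, slack=0)
Line 4: ['frog', 'stone', 'are'] (min_width=14, slack=1)
Line 5: ['banana', 'to', 'take'] (min_width=14, slack=1)
Line 6: ['system', 'dirty'] (min_width=12, slack=3)
Line 7: ['owl', 'python'] (min_width=10, slack=5)
Line 8: ['problem', 'sleepy'] (min_width=14, slack=1)
Line 9: ['evening'] (min_width=7, slack=8)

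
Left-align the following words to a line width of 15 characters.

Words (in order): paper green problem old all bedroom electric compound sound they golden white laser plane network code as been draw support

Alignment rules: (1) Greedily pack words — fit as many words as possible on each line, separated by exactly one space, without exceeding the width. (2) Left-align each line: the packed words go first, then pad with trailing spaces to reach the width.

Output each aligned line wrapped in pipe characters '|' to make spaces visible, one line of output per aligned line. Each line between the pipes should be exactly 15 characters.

Line 1: ['paper', 'green'] (min_width=11, slack=4)
Line 2: ['problem', 'old', 'all'] (min_width=15, slack=0)
Line 3: ['bedroom'] (min_width=7, slack=8)
Line 4: ['electric'] (min_width=8, slack=7)
Line 5: ['compound', 'sound'] (min_width=14, slack=1)
Line 6: ['they', 'golden'] (min_width=11, slack=4)
Line 7: ['white', 'laser'] (min_width=11, slack=4)
Line 8: ['plane', 'network'] (min_width=13, slack=2)
Line 9: ['code', 'as', 'been'] (min_width=12, slack=3)
Line 10: ['draw', 'support'] (min_width=12, slack=3)

Answer: |paper green    |
|problem old all|
|bedroom        |
|electric       |
|compound sound |
|they golden    |
|white laser    |
|plane network  |
|code as been   |
|draw support   |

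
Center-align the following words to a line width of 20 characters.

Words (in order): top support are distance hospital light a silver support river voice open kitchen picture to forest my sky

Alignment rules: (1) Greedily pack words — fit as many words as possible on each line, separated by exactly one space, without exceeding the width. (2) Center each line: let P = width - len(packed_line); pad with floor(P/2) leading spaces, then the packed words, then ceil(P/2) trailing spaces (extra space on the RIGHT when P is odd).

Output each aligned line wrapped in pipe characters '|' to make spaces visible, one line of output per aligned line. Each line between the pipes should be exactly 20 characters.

Answer: |  top support are   |
| distance hospital  |
|   light a silver   |
|support river voice |
|open kitchen picture|
|  to forest my sky  |

Derivation:
Line 1: ['top', 'support', 'are'] (min_width=15, slack=5)
Line 2: ['distance', 'hospital'] (min_width=17, slack=3)
Line 3: ['light', 'a', 'silver'] (min_width=14, slack=6)
Line 4: ['support', 'river', 'voice'] (min_width=19, slack=1)
Line 5: ['open', 'kitchen', 'picture'] (min_width=20, slack=0)
Line 6: ['to', 'forest', 'my', 'sky'] (min_width=16, slack=4)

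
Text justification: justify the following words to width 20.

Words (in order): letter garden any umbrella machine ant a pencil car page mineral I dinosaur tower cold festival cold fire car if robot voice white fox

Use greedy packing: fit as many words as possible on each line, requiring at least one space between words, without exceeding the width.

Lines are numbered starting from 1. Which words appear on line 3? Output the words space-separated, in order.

Answer: a pencil car page

Derivation:
Line 1: ['letter', 'garden', 'any'] (min_width=17, slack=3)
Line 2: ['umbrella', 'machine', 'ant'] (min_width=20, slack=0)
Line 3: ['a', 'pencil', 'car', 'page'] (min_width=17, slack=3)
Line 4: ['mineral', 'I', 'dinosaur'] (min_width=18, slack=2)
Line 5: ['tower', 'cold', 'festival'] (min_width=19, slack=1)
Line 6: ['cold', 'fire', 'car', 'if'] (min_width=16, slack=4)
Line 7: ['robot', 'voice', 'white'] (min_width=17, slack=3)
Line 8: ['fox'] (min_width=3, slack=17)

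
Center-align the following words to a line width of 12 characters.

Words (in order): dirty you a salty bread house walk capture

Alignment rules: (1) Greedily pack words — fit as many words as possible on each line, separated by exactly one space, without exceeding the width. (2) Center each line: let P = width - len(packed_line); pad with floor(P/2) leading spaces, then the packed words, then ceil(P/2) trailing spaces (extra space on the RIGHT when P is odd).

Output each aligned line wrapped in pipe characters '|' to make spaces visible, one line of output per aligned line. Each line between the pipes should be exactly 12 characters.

Line 1: ['dirty', 'you', 'a'] (min_width=11, slack=1)
Line 2: ['salty', 'bread'] (min_width=11, slack=1)
Line 3: ['house', 'walk'] (min_width=10, slack=2)
Line 4: ['capture'] (min_width=7, slack=5)

Answer: |dirty you a |
|salty bread |
| house walk |
|  capture   |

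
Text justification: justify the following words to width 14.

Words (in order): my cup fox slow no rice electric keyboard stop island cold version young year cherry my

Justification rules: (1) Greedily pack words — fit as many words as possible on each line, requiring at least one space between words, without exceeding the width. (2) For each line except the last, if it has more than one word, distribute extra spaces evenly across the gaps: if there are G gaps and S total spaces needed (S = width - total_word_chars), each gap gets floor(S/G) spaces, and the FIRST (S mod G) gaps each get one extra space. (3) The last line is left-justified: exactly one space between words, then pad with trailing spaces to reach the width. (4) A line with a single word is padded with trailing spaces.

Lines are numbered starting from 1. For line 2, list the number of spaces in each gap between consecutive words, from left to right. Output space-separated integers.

Line 1: ['my', 'cup', 'fox'] (min_width=10, slack=4)
Line 2: ['slow', 'no', 'rice'] (min_width=12, slack=2)
Line 3: ['electric'] (min_width=8, slack=6)
Line 4: ['keyboard', 'stop'] (min_width=13, slack=1)
Line 5: ['island', 'cold'] (min_width=11, slack=3)
Line 6: ['version', 'young'] (min_width=13, slack=1)
Line 7: ['year', 'cherry', 'my'] (min_width=14, slack=0)

Answer: 2 2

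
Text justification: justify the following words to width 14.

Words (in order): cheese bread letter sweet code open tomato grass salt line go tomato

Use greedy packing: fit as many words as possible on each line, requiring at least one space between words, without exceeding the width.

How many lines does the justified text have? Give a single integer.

Line 1: ['cheese', 'bread'] (min_width=12, slack=2)
Line 2: ['letter', 'sweet'] (min_width=12, slack=2)
Line 3: ['code', 'open'] (min_width=9, slack=5)
Line 4: ['tomato', 'grass'] (min_width=12, slack=2)
Line 5: ['salt', 'line', 'go'] (min_width=12, slack=2)
Line 6: ['tomato'] (min_width=6, slack=8)
Total lines: 6

Answer: 6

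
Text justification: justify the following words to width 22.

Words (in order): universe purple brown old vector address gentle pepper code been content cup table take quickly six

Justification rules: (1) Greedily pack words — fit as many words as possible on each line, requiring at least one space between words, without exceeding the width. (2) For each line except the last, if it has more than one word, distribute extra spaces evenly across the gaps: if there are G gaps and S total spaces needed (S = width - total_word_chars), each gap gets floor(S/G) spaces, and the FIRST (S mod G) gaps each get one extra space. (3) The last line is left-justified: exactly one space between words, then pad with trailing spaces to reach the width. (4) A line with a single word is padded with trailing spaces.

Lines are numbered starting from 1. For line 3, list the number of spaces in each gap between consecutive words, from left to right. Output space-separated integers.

Answer: 3 3

Derivation:
Line 1: ['universe', 'purple', 'brown'] (min_width=21, slack=1)
Line 2: ['old', 'vector', 'address'] (min_width=18, slack=4)
Line 3: ['gentle', 'pepper', 'code'] (min_width=18, slack=4)
Line 4: ['been', 'content', 'cup', 'table'] (min_width=22, slack=0)
Line 5: ['take', 'quickly', 'six'] (min_width=16, slack=6)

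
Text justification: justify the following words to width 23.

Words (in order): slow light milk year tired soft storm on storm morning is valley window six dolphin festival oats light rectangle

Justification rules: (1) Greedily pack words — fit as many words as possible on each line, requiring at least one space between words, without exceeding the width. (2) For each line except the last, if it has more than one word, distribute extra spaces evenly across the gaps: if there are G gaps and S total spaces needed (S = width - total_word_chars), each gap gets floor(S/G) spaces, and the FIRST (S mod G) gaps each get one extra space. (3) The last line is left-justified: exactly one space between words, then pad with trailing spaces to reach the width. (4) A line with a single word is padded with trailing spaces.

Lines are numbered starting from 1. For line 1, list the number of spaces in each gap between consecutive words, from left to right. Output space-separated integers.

Line 1: ['slow', 'light', 'milk', 'year'] (min_width=20, slack=3)
Line 2: ['tired', 'soft', 'storm', 'on'] (min_width=19, slack=4)
Line 3: ['storm', 'morning', 'is', 'valley'] (min_width=23, slack=0)
Line 4: ['window', 'six', 'dolphin'] (min_width=18, slack=5)
Line 5: ['festival', 'oats', 'light'] (min_width=19, slack=4)
Line 6: ['rectangle'] (min_width=9, slack=14)

Answer: 2 2 2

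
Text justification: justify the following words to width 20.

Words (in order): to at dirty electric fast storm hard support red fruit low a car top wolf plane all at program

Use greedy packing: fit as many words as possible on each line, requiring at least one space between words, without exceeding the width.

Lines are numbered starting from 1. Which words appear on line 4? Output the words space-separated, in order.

Answer: low a car top wolf

Derivation:
Line 1: ['to', 'at', 'dirty', 'electric'] (min_width=20, slack=0)
Line 2: ['fast', 'storm', 'hard'] (min_width=15, slack=5)
Line 3: ['support', 'red', 'fruit'] (min_width=17, slack=3)
Line 4: ['low', 'a', 'car', 'top', 'wolf'] (min_width=18, slack=2)
Line 5: ['plane', 'all', 'at', 'program'] (min_width=20, slack=0)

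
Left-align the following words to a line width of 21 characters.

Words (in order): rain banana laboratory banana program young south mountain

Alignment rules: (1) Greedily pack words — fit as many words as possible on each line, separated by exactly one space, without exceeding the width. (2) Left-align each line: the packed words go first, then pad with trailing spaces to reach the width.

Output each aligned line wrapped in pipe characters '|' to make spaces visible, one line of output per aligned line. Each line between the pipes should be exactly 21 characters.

Line 1: ['rain', 'banana'] (min_width=11, slack=10)
Line 2: ['laboratory', 'banana'] (min_width=17, slack=4)
Line 3: ['program', 'young', 'south'] (min_width=19, slack=2)
Line 4: ['mountain'] (min_width=8, slack=13)

Answer: |rain banana          |
|laboratory banana    |
|program young south  |
|mountain             |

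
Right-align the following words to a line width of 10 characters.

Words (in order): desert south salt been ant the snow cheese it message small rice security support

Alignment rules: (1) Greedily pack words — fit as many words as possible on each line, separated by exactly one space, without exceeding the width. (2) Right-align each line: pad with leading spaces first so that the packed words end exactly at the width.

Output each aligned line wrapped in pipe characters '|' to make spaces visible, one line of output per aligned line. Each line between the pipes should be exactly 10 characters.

Line 1: ['desert'] (min_width=6, slack=4)
Line 2: ['south', 'salt'] (min_width=10, slack=0)
Line 3: ['been', 'ant'] (min_width=8, slack=2)
Line 4: ['the', 'snow'] (min_width=8, slack=2)
Line 5: ['cheese', 'it'] (min_width=9, slack=1)
Line 6: ['message'] (min_width=7, slack=3)
Line 7: ['small', 'rice'] (min_width=10, slack=0)
Line 8: ['security'] (min_width=8, slack=2)
Line 9: ['support'] (min_width=7, slack=3)

Answer: |    desert|
|south salt|
|  been ant|
|  the snow|
| cheese it|
|   message|
|small rice|
|  security|
|   support|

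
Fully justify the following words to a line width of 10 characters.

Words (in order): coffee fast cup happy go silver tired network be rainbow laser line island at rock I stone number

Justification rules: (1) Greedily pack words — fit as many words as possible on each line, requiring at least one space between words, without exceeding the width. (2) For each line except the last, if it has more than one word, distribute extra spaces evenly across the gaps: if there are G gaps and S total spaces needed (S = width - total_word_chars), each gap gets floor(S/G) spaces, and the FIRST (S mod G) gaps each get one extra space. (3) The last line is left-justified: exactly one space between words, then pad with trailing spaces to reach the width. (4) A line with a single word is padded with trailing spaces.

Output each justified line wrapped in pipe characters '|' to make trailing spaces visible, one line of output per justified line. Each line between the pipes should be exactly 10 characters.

Answer: |coffee    |
|fast   cup|
|happy   go|
|silver    |
|tired     |
|network be|
|rainbow   |
|laser line|
|island  at|
|rock     I|
|stone     |
|number    |

Derivation:
Line 1: ['coffee'] (min_width=6, slack=4)
Line 2: ['fast', 'cup'] (min_width=8, slack=2)
Line 3: ['happy', 'go'] (min_width=8, slack=2)
Line 4: ['silver'] (min_width=6, slack=4)
Line 5: ['tired'] (min_width=5, slack=5)
Line 6: ['network', 'be'] (min_width=10, slack=0)
Line 7: ['rainbow'] (min_width=7, slack=3)
Line 8: ['laser', 'line'] (min_width=10, slack=0)
Line 9: ['island', 'at'] (min_width=9, slack=1)
Line 10: ['rock', 'I'] (min_width=6, slack=4)
Line 11: ['stone'] (min_width=5, slack=5)
Line 12: ['number'] (min_width=6, slack=4)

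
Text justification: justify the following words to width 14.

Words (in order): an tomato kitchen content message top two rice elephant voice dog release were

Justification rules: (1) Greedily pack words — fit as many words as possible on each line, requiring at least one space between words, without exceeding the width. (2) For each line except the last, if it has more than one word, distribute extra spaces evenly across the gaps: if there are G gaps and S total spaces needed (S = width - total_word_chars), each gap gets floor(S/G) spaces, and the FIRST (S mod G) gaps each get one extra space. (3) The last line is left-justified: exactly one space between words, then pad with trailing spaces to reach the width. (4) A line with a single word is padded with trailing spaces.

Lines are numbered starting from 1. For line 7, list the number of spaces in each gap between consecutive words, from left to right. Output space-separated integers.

Answer: 4

Derivation:
Line 1: ['an', 'tomato'] (min_width=9, slack=5)
Line 2: ['kitchen'] (min_width=7, slack=7)
Line 3: ['content'] (min_width=7, slack=7)
Line 4: ['message', 'top'] (min_width=11, slack=3)
Line 5: ['two', 'rice'] (min_width=8, slack=6)
Line 6: ['elephant', 'voice'] (min_width=14, slack=0)
Line 7: ['dog', 'release'] (min_width=11, slack=3)
Line 8: ['were'] (min_width=4, slack=10)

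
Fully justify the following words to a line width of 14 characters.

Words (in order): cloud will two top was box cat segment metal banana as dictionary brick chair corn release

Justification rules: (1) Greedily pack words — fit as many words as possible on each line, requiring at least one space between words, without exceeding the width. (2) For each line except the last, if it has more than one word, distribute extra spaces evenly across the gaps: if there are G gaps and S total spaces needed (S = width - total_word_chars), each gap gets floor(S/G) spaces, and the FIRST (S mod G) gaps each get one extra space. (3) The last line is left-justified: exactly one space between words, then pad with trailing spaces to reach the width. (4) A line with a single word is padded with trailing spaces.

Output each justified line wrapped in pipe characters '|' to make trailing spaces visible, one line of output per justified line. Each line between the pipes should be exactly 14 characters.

Line 1: ['cloud', 'will', 'two'] (min_width=14, slack=0)
Line 2: ['top', 'was', 'box'] (min_width=11, slack=3)
Line 3: ['cat', 'segment'] (min_width=11, slack=3)
Line 4: ['metal', 'banana'] (min_width=12, slack=2)
Line 5: ['as', 'dictionary'] (min_width=13, slack=1)
Line 6: ['brick', 'chair'] (min_width=11, slack=3)
Line 7: ['corn', 'release'] (min_width=12, slack=2)

Answer: |cloud will two|
|top   was  box|
|cat    segment|
|metal   banana|
|as  dictionary|
|brick    chair|
|corn release  |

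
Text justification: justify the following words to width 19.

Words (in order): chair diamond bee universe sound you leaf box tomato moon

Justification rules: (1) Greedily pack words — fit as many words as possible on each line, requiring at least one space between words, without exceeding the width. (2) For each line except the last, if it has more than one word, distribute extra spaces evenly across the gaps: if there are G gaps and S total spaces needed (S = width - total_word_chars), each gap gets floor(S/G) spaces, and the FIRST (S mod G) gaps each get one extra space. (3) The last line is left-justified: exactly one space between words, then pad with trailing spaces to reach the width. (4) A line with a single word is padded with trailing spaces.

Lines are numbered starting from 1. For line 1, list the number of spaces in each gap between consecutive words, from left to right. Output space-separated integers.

Line 1: ['chair', 'diamond', 'bee'] (min_width=17, slack=2)
Line 2: ['universe', 'sound', 'you'] (min_width=18, slack=1)
Line 3: ['leaf', 'box', 'tomato'] (min_width=15, slack=4)
Line 4: ['moon'] (min_width=4, slack=15)

Answer: 2 2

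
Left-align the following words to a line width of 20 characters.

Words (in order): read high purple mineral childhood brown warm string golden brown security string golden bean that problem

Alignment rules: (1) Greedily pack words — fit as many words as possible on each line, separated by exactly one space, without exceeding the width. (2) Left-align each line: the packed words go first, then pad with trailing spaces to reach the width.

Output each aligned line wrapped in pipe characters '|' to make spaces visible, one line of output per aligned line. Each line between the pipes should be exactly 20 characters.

Line 1: ['read', 'high', 'purple'] (min_width=16, slack=4)
Line 2: ['mineral', 'childhood'] (min_width=17, slack=3)
Line 3: ['brown', 'warm', 'string'] (min_width=17, slack=3)
Line 4: ['golden', 'brown'] (min_width=12, slack=8)
Line 5: ['security', 'string'] (min_width=15, slack=5)
Line 6: ['golden', 'bean', 'that'] (min_width=16, slack=4)
Line 7: ['problem'] (min_width=7, slack=13)

Answer: |read high purple    |
|mineral childhood   |
|brown warm string   |
|golden brown        |
|security string     |
|golden bean that    |
|problem             |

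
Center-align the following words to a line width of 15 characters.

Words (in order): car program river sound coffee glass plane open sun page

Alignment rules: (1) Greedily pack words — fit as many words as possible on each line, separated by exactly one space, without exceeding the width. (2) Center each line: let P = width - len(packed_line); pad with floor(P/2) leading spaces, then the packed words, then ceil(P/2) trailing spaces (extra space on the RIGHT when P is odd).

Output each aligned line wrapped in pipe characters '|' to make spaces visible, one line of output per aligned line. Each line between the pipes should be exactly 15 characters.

Line 1: ['car', 'program'] (min_width=11, slack=4)
Line 2: ['river', 'sound'] (min_width=11, slack=4)
Line 3: ['coffee', 'glass'] (min_width=12, slack=3)
Line 4: ['plane', 'open', 'sun'] (min_width=14, slack=1)
Line 5: ['page'] (min_width=4, slack=11)

Answer: |  car program  |
|  river sound  |
| coffee glass  |
|plane open sun |
|     page      |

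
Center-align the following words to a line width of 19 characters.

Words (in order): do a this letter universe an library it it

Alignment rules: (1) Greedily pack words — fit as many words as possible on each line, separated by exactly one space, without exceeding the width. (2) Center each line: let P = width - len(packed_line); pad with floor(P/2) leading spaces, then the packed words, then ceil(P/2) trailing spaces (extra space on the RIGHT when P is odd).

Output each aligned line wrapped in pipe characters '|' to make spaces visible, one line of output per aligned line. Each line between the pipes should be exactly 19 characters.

Line 1: ['do', 'a', 'this', 'letter'] (min_width=16, slack=3)
Line 2: ['universe', 'an', 'library'] (min_width=19, slack=0)
Line 3: ['it', 'it'] (min_width=5, slack=14)

Answer: | do a this letter  |
|universe an library|
|       it it       |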